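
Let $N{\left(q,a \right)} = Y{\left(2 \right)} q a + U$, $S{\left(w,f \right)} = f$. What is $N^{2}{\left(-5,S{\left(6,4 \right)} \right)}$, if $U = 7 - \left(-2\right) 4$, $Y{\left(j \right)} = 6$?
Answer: $11025$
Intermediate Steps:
$U = 15$ ($U = 7 - -8 = 7 + 8 = 15$)
$N{\left(q,a \right)} = 15 + 6 a q$ ($N{\left(q,a \right)} = 6 q a + 15 = 6 a q + 15 = 15 + 6 a q$)
$N^{2}{\left(-5,S{\left(6,4 \right)} \right)} = \left(15 + 6 \cdot 4 \left(-5\right)\right)^{2} = \left(15 - 120\right)^{2} = \left(-105\right)^{2} = 11025$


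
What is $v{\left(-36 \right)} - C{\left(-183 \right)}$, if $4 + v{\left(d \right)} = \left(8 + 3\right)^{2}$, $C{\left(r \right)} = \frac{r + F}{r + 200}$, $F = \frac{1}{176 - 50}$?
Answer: $\frac{273671}{2142} \approx 127.76$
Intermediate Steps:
$F = \frac{1}{126} \approx 0.0079365$
$C{\left(r \right)} = \frac{\frac{1}{126} + r}{200 + r}$ ($C{\left(r \right)} = \frac{r + \frac{1}{126}}{r + 200} = \frac{\frac{1}{126} + r}{200 + r}$)
$v{\left(d \right)} = 117$ ($v{\left(d \right)} = -4 + \left(8 + 3\right)^{2} = -4 + 11^{2} = -4 + 121 = 117$)
$v{\left(-36 \right)} - C{\left(-183 \right)} = 117 - \frac{\frac{1}{126} - 183}{200 - 183} = 117 - \frac{1}{17} \left(- \frac{23057}{126}\right) = 117 - - \frac{23057}{2142} = 117 + \frac{23057}{2142} = \frac{273671}{2142}$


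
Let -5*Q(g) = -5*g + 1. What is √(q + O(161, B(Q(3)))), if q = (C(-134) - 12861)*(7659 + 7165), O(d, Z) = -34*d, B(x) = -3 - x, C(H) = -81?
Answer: I*√191857682 ≈ 13851.0*I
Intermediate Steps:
Q(g) = -⅕ + g (Q(g) = -(-5*g + 1)/5 = -(1 - 5*g)/5 = -⅕ + g)
q = -191852208 (q = (-81 - 12861)*(7659 + 7165) = -12942*14824 = -191852208)
√(q + O(161, B(Q(3)))) = √(-191852208 - 34*161) = √(-191852208 - 5474) = √(-191857682) = I*√191857682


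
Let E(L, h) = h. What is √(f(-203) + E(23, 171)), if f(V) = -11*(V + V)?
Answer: √4637 ≈ 68.095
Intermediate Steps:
f(V) = -22*V
√(f(-203) + E(23, 171)) = √(-22*(-203) + 171) = √(4466 + 171) = √4637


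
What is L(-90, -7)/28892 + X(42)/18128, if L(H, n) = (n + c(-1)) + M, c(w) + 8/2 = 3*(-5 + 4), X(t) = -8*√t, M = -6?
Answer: -5/7223 - √42/2266 ≈ -0.0035522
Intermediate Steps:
c(w) = -7 (c(w) = -4 + 3*(-5 + 4) = -4 + 3*(-1) = -4 - 3 = -7)
L(H, n) = -13 + n (L(H, n) = (n - 7) - 6 = (-7 + n) - 6 = -13 + n)
L(-90, -7)/28892 + X(42)/18128 = (-13 - 7)/28892 - 8*√42/18128 = -20*1/28892 - 8*√42*(1/18128) = -5/7223 - √42/2266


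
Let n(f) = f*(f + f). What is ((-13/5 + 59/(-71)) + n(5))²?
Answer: 273307024/126025 ≈ 2168.7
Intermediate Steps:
n(f) = 2*f² (n(f) = f*(2*f) = 2*f²)
((-13/5 + 59/(-71)) + n(5))² = ((-13/5 + 59/(-71)) + 2*5²)² = ((-13*⅕ + 59*(-1/71)) + 2*25)² = ((-13/5 - 59/71) + 50)² = (-1218/355 + 50)² = (16532/355)² = 273307024/126025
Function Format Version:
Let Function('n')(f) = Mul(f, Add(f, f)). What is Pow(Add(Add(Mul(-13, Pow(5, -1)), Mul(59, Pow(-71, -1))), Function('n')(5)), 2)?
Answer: Rational(273307024, 126025) ≈ 2168.7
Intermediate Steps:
Function('n')(f) = Mul(2, Pow(f, 2)) (Function('n')(f) = Mul(f, Mul(2, f)) = Mul(2, Pow(f, 2)))
Pow(Add(Add(Mul(-13, Pow(5, -1)), Mul(59, Pow(-71, -1))), Function('n')(5)), 2) = Pow(Add(Add(Mul(-13, Pow(5, -1)), Mul(59, Pow(-71, -1))), Mul(2, Pow(5, 2))), 2) = Pow(Add(Add(Mul(-13, Rational(1, 5)), Mul(59, Rational(-1, 71))), Mul(2, 25)), 2) = Pow(Add(Add(Rational(-13, 5), Rational(-59, 71)), 50), 2) = Pow(Add(Rational(-1218, 355), 50), 2) = Pow(Rational(16532, 355), 2) = Rational(273307024, 126025)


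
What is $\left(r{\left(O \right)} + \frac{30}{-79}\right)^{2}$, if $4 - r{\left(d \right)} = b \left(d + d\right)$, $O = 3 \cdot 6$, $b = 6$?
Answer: $\frac{281501284}{6241} \approx 45105.0$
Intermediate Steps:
$O = 18$
$r{\left(d \right)} = 4 - 12 d$ ($r{\left(d \right)} = 4 - 6 \left(d + d\right) = 4 - 6 \cdot 2 d = 4 - 12 d$)
$\left(r{\left(O \right)} + \frac{30}{-79}\right)^{2} = \left(\left(4 - 216\right) + \frac{30}{-79}\right)^{2} = \left(\left(4 - 216\right) + 30 \left(- \frac{1}{79}\right)\right)^{2} = \left(-212 - \frac{30}{79}\right)^{2} = \left(- \frac{16778}{79}\right)^{2} = \frac{281501284}{6241}$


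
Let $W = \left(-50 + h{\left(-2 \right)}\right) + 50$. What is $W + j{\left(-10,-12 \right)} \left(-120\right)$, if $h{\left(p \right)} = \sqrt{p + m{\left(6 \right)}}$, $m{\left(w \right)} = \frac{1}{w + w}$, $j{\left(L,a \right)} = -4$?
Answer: $480 + \frac{i \sqrt{69}}{6} \approx 480.0 + 1.3844 i$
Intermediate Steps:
$m{\left(w \right)} = \frac{1}{2 w}$
$h{\left(p \right)} = \sqrt{\frac{1}{12} + p}$ ($h{\left(p \right)} = \sqrt{p + \frac{1}{2 \cdot 6}} = \sqrt{p + \frac{1}{2} \cdot \frac{1}{6}} = \sqrt{p + \frac{1}{12}} = \sqrt{\frac{1}{12} + p}$)
$W = \frac{i \sqrt{69}}{6}$ ($W = \left(-50 + \frac{\sqrt{3 + 36 \left(-2\right)}}{6}\right) + 50 = \left(-50 + \frac{\sqrt{3 - 72}}{6}\right) + 50 = \left(-50 + \frac{\sqrt{-69}}{6}\right) + 50 = \left(-50 + \frac{i \sqrt{69}}{6}\right) + 50 = \frac{i \sqrt{69}}{6} \approx 1.3844 i$)
$W + j{\left(-10,-12 \right)} \left(-120\right) = \frac{i \sqrt{69}}{6} - -480 = \frac{i \sqrt{69}}{6} + 480 = 480 + \frac{i \sqrt{69}}{6}$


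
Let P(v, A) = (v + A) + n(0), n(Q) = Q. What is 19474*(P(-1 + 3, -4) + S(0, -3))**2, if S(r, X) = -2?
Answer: 311584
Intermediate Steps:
P(v, A) = A + v (P(v, A) = (v + A) + 0 = (A + v) + 0 = A + v)
19474*(P(-1 + 3, -4) + S(0, -3))**2 = 19474*((-4 + (-1 + 3)) - 2)**2 = 19474*((-4 + 2) - 2)**2 = 19474*(-2 - 2)**2 = 19474*(-4)**2 = 19474*16 = 311584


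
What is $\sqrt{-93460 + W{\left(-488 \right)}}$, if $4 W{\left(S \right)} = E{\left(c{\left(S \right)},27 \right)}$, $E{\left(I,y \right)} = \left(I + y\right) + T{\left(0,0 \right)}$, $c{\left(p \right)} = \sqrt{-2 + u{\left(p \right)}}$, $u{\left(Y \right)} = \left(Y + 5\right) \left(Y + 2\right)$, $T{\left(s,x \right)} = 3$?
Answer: $\frac{\sqrt{-373810 + 4 \sqrt{14671}}}{2} \approx 305.5 i$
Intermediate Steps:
$u{\left(Y \right)} = \left(2 + Y\right) \left(5 + Y\right)$ ($u{\left(Y \right)} = \left(5 + Y\right) \left(2 + Y\right) = \left(2 + Y\right) \left(5 + Y\right)$)
$c{\left(p \right)} = \sqrt{8 + p^{2} + 7 p}$ ($c{\left(p \right)} = \sqrt{-2 + \left(10 + p^{2} + 7 p\right)} = \sqrt{8 + p^{2} + 7 p}$)
$E{\left(I,y \right)} = 3 + I + y$ ($E{\left(I,y \right)} = \left(I + y\right) + 3 = 3 + I + y$)
$W{\left(S \right)} = \frac{15}{2} + \frac{\sqrt{8 + S^{2} + 7 S}}{4}$ ($W{\left(S \right)} = \frac{3 + \sqrt{8 + S^{2} + 7 S} + 27}{4} = \frac{30 + \sqrt{8 + S^{2} + 7 S}}{4} = \frac{15}{2} + \frac{\sqrt{8 + S^{2} + 7 S}}{4}$)
$\sqrt{-93460 + W{\left(-488 \right)}} = \sqrt{-93460 + \left(\frac{15}{2} + \frac{\sqrt{8 + \left(-488\right)^{2} + 7 \left(-488\right)}}{4}\right)} = \sqrt{-93460 + \left(\frac{15}{2} + \frac{\sqrt{8 + 238144 - 3416}}{4}\right)} = \sqrt{-93460 + \left(\frac{15}{2} + \frac{\sqrt{234736}}{4}\right)} = \sqrt{-93460 + \left(\frac{15}{2} + \frac{4 \sqrt{14671}}{4}\right)} = \sqrt{-93460 + \left(\frac{15}{2} + \sqrt{14671}\right)} = \sqrt{- \frac{186905}{2} + \sqrt{14671}}$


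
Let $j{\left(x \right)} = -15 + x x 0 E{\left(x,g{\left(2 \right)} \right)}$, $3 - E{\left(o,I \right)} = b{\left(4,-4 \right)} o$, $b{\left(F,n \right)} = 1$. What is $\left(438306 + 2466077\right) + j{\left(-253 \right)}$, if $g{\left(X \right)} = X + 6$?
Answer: $2904368$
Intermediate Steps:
$g{\left(X \right)} = 6 + X$
$E{\left(o,I \right)} = 3 - o$ ($E{\left(o,I \right)} = 3 - 1 o = 3 - o$)
$j{\left(x \right)} = -15$ ($j{\left(x \right)} = -15 + x x 0 \left(3 - x\right) = -15 + x^{2} \cdot 0 \left(3 - x\right) = -15 + 0 \left(3 - x\right) = -15 + 0 = -15$)
$\left(438306 + 2466077\right) + j{\left(-253 \right)} = \left(438306 + 2466077\right) - 15 = 2904383 - 15 = 2904368$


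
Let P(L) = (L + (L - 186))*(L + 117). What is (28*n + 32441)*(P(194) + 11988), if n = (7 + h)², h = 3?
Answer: 2636379210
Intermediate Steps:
P(L) = (-186 + 2*L)*(117 + L) (P(L) = (L + (-186 + L))*(117 + L) = (-186 + 2*L)*(117 + L))
n = 100 (n = (7 + 3)² = 10² = 100)
(28*n + 32441)*(P(194) + 11988) = (28*100 + 32441)*((-21762 + 2*194² + 48*194) + 11988) = (2800 + 32441)*((-21762 + 2*37636 + 9312) + 11988) = 35241*((-21762 + 75272 + 9312) + 11988) = 35241*(62822 + 11988) = 35241*74810 = 2636379210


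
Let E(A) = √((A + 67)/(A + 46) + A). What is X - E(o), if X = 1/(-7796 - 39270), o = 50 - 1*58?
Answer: -1/47066 - 7*I*√190/38 ≈ -2.1247e-5 - 2.5392*I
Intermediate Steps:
o = -8 (o = 50 - 58 = -8)
E(A) = √(A + (67 + A)/(46 + A)) (E(A) = √((67 + A)/(46 + A) + A) = √(A + (67 + A)/(46 + A)))
X = -1/47066 (X = 1/(-47066) = -1/47066 ≈ -2.1247e-5)
X - E(o) = -1/47066 - √((67 - 8 - 8*(46 - 8))/(46 - 8)) = -1/47066 - √((67 - 8 - 8*38)/38) = -1/47066 - √((67 - 8 - 304)/38) = -1/47066 - √((1/38)*(-245)) = -1/47066 - √(-245/38) = -1/47066 - 7*I*√190/38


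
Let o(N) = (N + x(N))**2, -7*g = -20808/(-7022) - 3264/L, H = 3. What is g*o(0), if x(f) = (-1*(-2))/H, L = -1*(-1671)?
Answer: -7900240/123204501 ≈ -0.064123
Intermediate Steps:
L = 1671
g = -1975060/13689389 (g = -(-20808/(-7022) - 3264/1671)/7 = -(-20808*(-1/7022) - 3264*1/1671)/7 = -(10404/3511 - 1088/557)/7 = -1/7*1975060/1955627 = -1975060/13689389 ≈ -0.14428)
x(f) = 2/3 (x(f) = -1*(-2)/3 = 2*(1/3) = 2/3)
o(N) = (2/3 + N)**2 (o(N) = (N + 2/3)**2 = (2/3 + N)**2)
g*o(0) = -1975060*(2 + 3*0)**2/123204501 = -1975060*(2 + 0)**2/123204501 = -1975060*2**2/123204501 = -1975060*4/123204501 = -1975060/13689389*4/9 = -7900240/123204501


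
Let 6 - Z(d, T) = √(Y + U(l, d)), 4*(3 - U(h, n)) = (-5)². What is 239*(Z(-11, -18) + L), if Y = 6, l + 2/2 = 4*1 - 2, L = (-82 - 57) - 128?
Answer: -62379 - 239*√11/2 ≈ -62775.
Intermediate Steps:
L = -267 (L = -139 - 128 = -267)
l = 1 (l = -1 + (4*1 - 2) = -1 + (4 - 2) = -1 + 2 = 1)
U(h, n) = -13/4 (U(h, n) = 3 - ¼*(-5)² = 3 - ¼*25 = 3 - 25/4 = -13/4)
Z(d, T) = 6 - √11/2 (Z(d, T) = 6 - √(6 - 13/4) = 6 - √(11/4) = 6 - √11/2)
239*(Z(-11, -18) + L) = 239*((6 - √11/2) - 267) = 239*(-261 - √11/2) = -62379 - 239*√11/2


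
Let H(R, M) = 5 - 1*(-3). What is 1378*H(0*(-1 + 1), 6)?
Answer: 11024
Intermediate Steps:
H(R, M) = 8 (H(R, M) = 5 + 3 = 8)
1378*H(0*(-1 + 1), 6) = 1378*8 = 11024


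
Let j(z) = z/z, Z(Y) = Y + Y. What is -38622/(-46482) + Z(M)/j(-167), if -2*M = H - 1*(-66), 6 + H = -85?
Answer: 200112/7747 ≈ 25.831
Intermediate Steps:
H = -91 (H = -6 - 85 = -91)
M = 25/2 (M = -(-91 - 1*(-66))/2 = -(-91 + 66)/2 = -1/2*(-25) = 25/2 ≈ 12.500)
Z(Y) = 2*Y
j(z) = 1
-38622/(-46482) + Z(M)/j(-167) = -38622/(-46482) + (2*(25/2))/1 = -38622*(-1/46482) + 25*1 = 6437/7747 + 25 = 200112/7747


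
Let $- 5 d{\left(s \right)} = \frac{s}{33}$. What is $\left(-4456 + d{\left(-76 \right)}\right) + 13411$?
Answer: $\frac{1477651}{165} \approx 8955.5$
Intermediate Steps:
$d{\left(s \right)} = - \frac{s}{165}$ ($d{\left(s \right)} = - \frac{s \frac{1}{33}}{5} = - \frac{\frac{1}{33} s}{5} = - \frac{s}{165}$)
$\left(-4456 + d{\left(-76 \right)}\right) + 13411 = \left(-4456 - - \frac{76}{165}\right) + 13411 = \left(-4456 + \frac{76}{165}\right) + 13411 = - \frac{735164}{165} + 13411 = \frac{1477651}{165}$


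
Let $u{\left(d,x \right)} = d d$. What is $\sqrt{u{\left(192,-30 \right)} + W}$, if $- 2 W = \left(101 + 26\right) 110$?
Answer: $\sqrt{29879} \approx 172.86$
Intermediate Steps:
$W = -6985$ ($W = - \frac{\left(101 + 26\right) 110}{2} = - \frac{127 \cdot 110}{2} = \left(- \frac{1}{2}\right) 13970 = -6985$)
$u{\left(d,x \right)} = d^{2}$
$\sqrt{u{\left(192,-30 \right)} + W} = \sqrt{192^{2} - 6985} = \sqrt{36864 - 6985} = \sqrt{29879}$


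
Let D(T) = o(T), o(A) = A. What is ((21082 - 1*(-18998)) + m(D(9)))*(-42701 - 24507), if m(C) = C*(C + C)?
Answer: -2704584336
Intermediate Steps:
D(T) = T
m(C) = 2*C² (m(C) = C*(2*C) = 2*C²)
((21082 - 1*(-18998)) + m(D(9)))*(-42701 - 24507) = ((21082 - 1*(-18998)) + 2*9²)*(-42701 - 24507) = ((21082 + 18998) + 2*81)*(-67208) = (40080 + 162)*(-67208) = 40242*(-67208) = -2704584336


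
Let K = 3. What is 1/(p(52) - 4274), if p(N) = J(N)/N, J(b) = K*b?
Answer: -1/4271 ≈ -0.00023414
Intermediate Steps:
J(b) = 3*b
p(N) = 3 (p(N) = (3*N)/N = 3)
1/(p(52) - 4274) = 1/(3 - 4274) = 1/(-4271) = -1/4271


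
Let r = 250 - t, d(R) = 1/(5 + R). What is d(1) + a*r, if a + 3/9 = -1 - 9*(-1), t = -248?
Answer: 22909/6 ≈ 3818.2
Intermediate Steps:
a = 23/3 (a = -⅓ + (-1 - 9*(-1)) = -⅓ + (-1 + 9) = -⅓ + 8 = 23/3 ≈ 7.6667)
r = 498 (r = 250 - 1*(-248) = 250 + 248 = 498)
d(1) + a*r = 1/(5 + 1) + (23/3)*498 = 1/6 + 3818 = ⅙ + 3818 = 22909/6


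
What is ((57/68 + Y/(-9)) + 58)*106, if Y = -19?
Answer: 1976953/306 ≈ 6460.6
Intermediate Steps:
((57/68 + Y/(-9)) + 58)*106 = ((57/68 - 19/(-9)) + 58)*106 = ((57*(1/68) - 19*(-1/9)) + 58)*106 = ((57/68 + 19/9) + 58)*106 = (1805/612 + 58)*106 = (37301/612)*106 = 1976953/306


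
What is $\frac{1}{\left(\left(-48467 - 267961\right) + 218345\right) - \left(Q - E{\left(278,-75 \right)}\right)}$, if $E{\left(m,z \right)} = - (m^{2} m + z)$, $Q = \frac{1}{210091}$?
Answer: $- \frac{210091}{4534385649361} \approx -4.6333 \cdot 10^{-8}$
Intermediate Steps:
$Q = \frac{1}{210091} \approx 4.7598 \cdot 10^{-6}$
$E{\left(m,z \right)} = - z - m^{3}$ ($E{\left(m,z \right)} = - (m^{3} + z) = - (z + m^{3}) = - z - m^{3}$)
$\frac{1}{\left(\left(-48467 - 267961\right) + 218345\right) - \left(Q - E{\left(278,-75 \right)}\right)} = \frac{1}{\left(\left(-48467 - 267961\right) + 218345\right) - \frac{4513779293808}{210091}} = \frac{1}{\left(-316428 + 218345\right) + \left(\left(75 - 21484952\right) - \frac{1}{210091}\right)} = \frac{1}{-98083 + \left(\left(75 - 21484952\right) - \frac{1}{210091}\right)} = \frac{1}{-98083 - \frac{4513779293808}{210091}} = \frac{1}{- \frac{4534385649361}{210091}} = - \frac{210091}{4534385649361}$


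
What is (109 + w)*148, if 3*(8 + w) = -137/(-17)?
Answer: 782624/51 ≈ 15346.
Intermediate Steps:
w = -271/51 (w = -8 + (-137/(-17))/3 = -8 + (-137*(-1/17))/3 = -8 + (⅓)*(137/17) = -8 + 137/51 = -271/51 ≈ -5.3137)
(109 + w)*148 = (109 - 271/51)*148 = (5288/51)*148 = 782624/51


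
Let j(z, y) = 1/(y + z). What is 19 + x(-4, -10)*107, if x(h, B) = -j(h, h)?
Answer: 259/8 ≈ 32.375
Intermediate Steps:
x(h, B) = -1/(2*h) (x(h, B) = -1/(h + h) = -1/(2*h))
19 + x(-4, -10)*107 = 19 - 1/2/(-4)*107 = 19 - 1/2*(-1/4)*107 = 19 + (1/8)*107 = 19 + 107/8 = 259/8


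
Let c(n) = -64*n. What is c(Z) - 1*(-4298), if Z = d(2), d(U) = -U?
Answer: 4426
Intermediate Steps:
Z = -2 (Z = -1*2 = -2)
c(Z) - 1*(-4298) = -64*(-2) - 1*(-4298) = 128 + 4298 = 4426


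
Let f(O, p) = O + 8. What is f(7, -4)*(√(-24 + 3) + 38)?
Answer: 570 + 15*I*√21 ≈ 570.0 + 68.739*I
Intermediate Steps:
f(O, p) = 8 + O
f(7, -4)*(√(-24 + 3) + 38) = (8 + 7)*(√(-24 + 3) + 38) = 15*(√(-21) + 38) = 15*(I*√21 + 38) = 15*(38 + I*√21) = 570 + 15*I*√21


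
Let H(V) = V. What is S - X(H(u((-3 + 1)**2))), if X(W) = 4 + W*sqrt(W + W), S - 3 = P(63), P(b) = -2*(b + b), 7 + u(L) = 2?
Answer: -253 + 5*I*sqrt(10) ≈ -253.0 + 15.811*I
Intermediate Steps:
u(L) = -5 (u(L) = -7 + 2 = -5)
P(b) = -4*b
S = -249 (S = 3 - 4*63 = 3 - 252 = -249)
X(W) = 4 + sqrt(2)*W**(3/2) (X(W) = 4 + W*sqrt(2*W) = 4 + W*(sqrt(2)*sqrt(W)) = 4 + sqrt(2)*W**(3/2))
S - X(H(u((-3 + 1)**2))) = -249 - (4 + sqrt(2)*(-5)**(3/2)) = -249 - (4 + sqrt(2)*(-5*I*sqrt(5))) = -249 - (4 - 5*I*sqrt(10)) = -249 + (-4 + 5*I*sqrt(10)) = -253 + 5*I*sqrt(10)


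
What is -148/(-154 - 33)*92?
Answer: 13616/187 ≈ 72.813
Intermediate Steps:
-148/(-154 - 33)*92 = -148/(-187)*92 = -148*(-1/187)*92 = (148/187)*92 = 13616/187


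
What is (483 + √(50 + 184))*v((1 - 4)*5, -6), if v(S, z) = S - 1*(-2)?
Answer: -6279 - 39*√26 ≈ -6477.9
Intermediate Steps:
v(S, z) = 2 + S (v(S, z) = S + 2 = 2 + S)
(483 + √(50 + 184))*v((1 - 4)*5, -6) = (483 + √(50 + 184))*(2 + (1 - 4)*5) = (483 + √234)*(2 - 3*5) = (483 + 3*√26)*(2 - 15) = (483 + 3*√26)*(-13) = -6279 - 39*√26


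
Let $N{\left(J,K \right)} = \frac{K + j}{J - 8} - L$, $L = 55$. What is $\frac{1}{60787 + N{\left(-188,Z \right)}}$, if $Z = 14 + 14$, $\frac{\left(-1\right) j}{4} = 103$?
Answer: $\frac{49}{2975964} \approx 1.6465 \cdot 10^{-5}$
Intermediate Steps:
$j = -412$ ($j = \left(-4\right) 103 = -412$)
$Z = 28$
$N{\left(J,K \right)} = -55 + \frac{-412 + K}{-8 + J}$ ($N{\left(J,K \right)} = \frac{K - 412}{J - 8} - 55 = \frac{-412 + K}{-8 + J} - 55 = -55 + \frac{-412 + K}{-8 + J}$)
$\frac{1}{60787 + N{\left(-188,Z \right)}} = \frac{1}{60787 + \frac{28 + 28 - -10340}{-8 - 188}} = \frac{1}{60787 + \frac{28 + 28 + 10340}{-196}} = \frac{1}{60787 - \frac{2599}{49}} = \frac{1}{\frac{2975964}{49}} = \frac{49}{2975964}$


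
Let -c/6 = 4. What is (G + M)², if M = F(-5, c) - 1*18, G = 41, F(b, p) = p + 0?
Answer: 1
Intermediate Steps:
c = -24 (c = -6*4 = -24)
F(b, p) = p
M = -42 (M = -24 - 1*18 = -24 - 18 = -42)
(G + M)² = (41 - 42)² = (-1)² = 1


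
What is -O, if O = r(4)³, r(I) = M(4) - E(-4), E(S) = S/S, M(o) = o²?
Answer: -3375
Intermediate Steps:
E(S) = 1
r(I) = 15 (r(I) = 4² - 1*1 = 16 - 1 = 15)
O = 3375 (O = 15³ = 3375)
-O = -1*3375 = -3375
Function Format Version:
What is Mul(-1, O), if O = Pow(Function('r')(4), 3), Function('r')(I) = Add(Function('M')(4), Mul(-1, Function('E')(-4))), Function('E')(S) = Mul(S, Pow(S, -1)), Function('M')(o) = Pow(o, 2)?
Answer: -3375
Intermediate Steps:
Function('E')(S) = 1
Function('r')(I) = 15 (Function('r')(I) = Add(Pow(4, 2), Mul(-1, 1)) = Add(16, -1) = 15)
O = 3375 (O = Pow(15, 3) = 3375)
Mul(-1, O) = Mul(-1, 3375) = -3375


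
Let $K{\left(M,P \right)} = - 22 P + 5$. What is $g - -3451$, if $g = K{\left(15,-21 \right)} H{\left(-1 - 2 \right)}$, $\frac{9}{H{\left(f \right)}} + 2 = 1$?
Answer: $-752$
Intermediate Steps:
$H{\left(f \right)} = -9$ ($H{\left(f \right)} = \frac{9}{-2 + 1} = \frac{9}{-1} = 9 \left(-1\right) = -9$)
$K{\left(M,P \right)} = 5 - 22 P$
$g = -4203$ ($g = \left(5 - -462\right) \left(-9\right) = \left(5 + 462\right) \left(-9\right) = 467 \left(-9\right) = -4203$)
$g - -3451 = -4203 - -3451 = -4203 + 3451 = -752$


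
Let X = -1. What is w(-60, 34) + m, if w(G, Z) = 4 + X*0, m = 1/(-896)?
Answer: 3583/896 ≈ 3.9989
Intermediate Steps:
m = -1/896 ≈ -0.0011161
w(G, Z) = 4 (w(G, Z) = 4 - 1*0 = 4 + 0 = 4)
w(-60, 34) + m = 4 - 1/896 = 3583/896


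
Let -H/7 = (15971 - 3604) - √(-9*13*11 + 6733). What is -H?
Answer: 86569 - 7*√5446 ≈ 86052.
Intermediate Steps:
H = -86569 + 7*√5446 (H = -7*((15971 - 3604) - √(-9*13*11 + 6733)) = -7*(12367 - √(-117*11 + 6733)) = -7*(12367 - √(-1287 + 6733)) = -7*(12367 - √5446) = -86569 + 7*√5446 ≈ -86052.)
-H = -(-86569 + 7*√5446) = 86569 - 7*√5446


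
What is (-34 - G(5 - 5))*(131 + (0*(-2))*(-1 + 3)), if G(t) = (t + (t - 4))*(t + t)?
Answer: -4454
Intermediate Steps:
G(t) = 2*t*(-4 + 2*t) (G(t) = (t + (-4 + t))*(2*t) = (-4 + 2*t)*(2*t) = 2*t*(-4 + 2*t))
(-34 - G(5 - 5))*(131 + (0*(-2))*(-1 + 3)) = (-34 - 4*(5 - 5)*(-2 + (5 - 5)))*(131 + (0*(-2))*(-1 + 3)) = (-34 - 4*0*(-2 + 0))*(131 + 0*2) = (-34 - 4*0*(-2))*(131 + 0) = (-34 - 1*0)*131 = (-34 + 0)*131 = -34*131 = -4454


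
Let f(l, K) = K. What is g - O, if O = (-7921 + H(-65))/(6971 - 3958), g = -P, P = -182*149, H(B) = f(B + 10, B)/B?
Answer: 81714454/3013 ≈ 27121.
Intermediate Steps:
H(B) = 1 (H(B) = B/B = 1)
P = -27118
g = 27118 (g = -1*(-27118) = 27118)
O = -7920/3013 (O = (-7921 + 1)/(6971 - 3958) = -7920/3013 ≈ -2.6286)
g - O = 27118 - 1*(-7920/3013) = 27118 + 7920/3013 = 81714454/3013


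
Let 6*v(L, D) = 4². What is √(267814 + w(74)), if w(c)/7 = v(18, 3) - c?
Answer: 2*√601458/3 ≈ 517.02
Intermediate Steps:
v(L, D) = 8/3 (v(L, D) = (⅙)*4² = (⅙)*16 = 8/3)
w(c) = 56/3 - 7*c (w(c) = 7*(8/3 - c) = 56/3 - 7*c)
√(267814 + w(74)) = √(267814 + (56/3 - 7*74)) = √(267814 + (56/3 - 518)) = √(267814 - 1498/3) = √(801944/3) = 2*√601458/3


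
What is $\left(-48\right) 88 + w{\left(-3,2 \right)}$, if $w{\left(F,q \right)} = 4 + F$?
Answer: $-4223$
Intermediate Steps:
$\left(-48\right) 88 + w{\left(-3,2 \right)} = \left(-48\right) 88 + \left(4 - 3\right) = -4224 + 1 = -4223$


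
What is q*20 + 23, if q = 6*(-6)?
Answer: -697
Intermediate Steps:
q = -36
q*20 + 23 = -36*20 + 23 = -720 + 23 = -697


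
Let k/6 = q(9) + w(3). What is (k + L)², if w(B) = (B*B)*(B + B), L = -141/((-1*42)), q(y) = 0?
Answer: 21003889/196 ≈ 1.0716e+5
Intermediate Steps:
L = 47/14 (L = -141/(-42) = -141*(-1/42) = 47/14 ≈ 3.3571)
w(B) = 2*B³ (w(B) = B²*(2*B) = 2*B³)
k = 324 (k = 6*(0 + 2*3³) = 6*(0 + 2*27) = 6*(0 + 54) = 6*54 = 324)
(k + L)² = (324 + 47/14)² = (4583/14)² = 21003889/196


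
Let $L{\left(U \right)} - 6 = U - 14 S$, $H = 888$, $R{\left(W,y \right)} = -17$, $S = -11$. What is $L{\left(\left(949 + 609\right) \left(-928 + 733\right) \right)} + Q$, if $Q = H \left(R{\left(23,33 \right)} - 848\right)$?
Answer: $-1071770$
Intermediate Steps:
$Q = -768120$ ($Q = 888 \left(-17 - 848\right) = 888 \left(-865\right) = -768120$)
$L{\left(U \right)} = 160 + U$ ($L{\left(U \right)} = 6 + \left(U - -154\right) = 6 + \left(U + 154\right) = 6 + \left(154 + U\right) = 160 + U$)
$L{\left(\left(949 + 609\right) \left(-928 + 733\right) \right)} + Q = \left(160 + \left(949 + 609\right) \left(-928 + 733\right)\right) - 768120 = \left(160 + 1558 \left(-195\right)\right) - 768120 = \left(160 - 303810\right) - 768120 = -303650 - 768120 = -1071770$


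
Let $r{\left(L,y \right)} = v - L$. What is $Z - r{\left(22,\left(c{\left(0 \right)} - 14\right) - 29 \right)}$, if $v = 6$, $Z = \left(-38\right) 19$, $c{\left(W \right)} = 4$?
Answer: $-706$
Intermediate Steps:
$Z = -722$
$r{\left(L,y \right)} = 6 - L$
$Z - r{\left(22,\left(c{\left(0 \right)} - 14\right) - 29 \right)} = -722 - \left(6 - 22\right) = -722 - -16 = -722 + 16 = -706$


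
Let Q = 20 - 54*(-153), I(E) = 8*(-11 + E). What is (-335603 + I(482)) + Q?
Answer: -323553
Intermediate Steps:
I(E) = -88 + 8*E
Q = 8282 (Q = 20 + 8262 = 8282)
(-335603 + I(482)) + Q = (-335603 + (-88 + 8*482)) + 8282 = (-335603 + (-88 + 3856)) + 8282 = (-335603 + 3768) + 8282 = -331835 + 8282 = -323553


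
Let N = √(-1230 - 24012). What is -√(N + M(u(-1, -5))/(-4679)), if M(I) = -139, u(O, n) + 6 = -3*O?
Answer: -√(650381 + 21893041*I*√25242)/4679 ≈ -8.9137 - 8.912*I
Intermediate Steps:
u(O, n) = -6 - 3*O
N = I*√25242 (N = √(-25242) = I*√25242 ≈ 158.88*I)
-√(N + M(u(-1, -5))/(-4679)) = -√(I*√25242 - 139/(-4679)) = -√(I*√25242 - 139*(-1/4679)) = -√(I*√25242 + 139/4679) = -√(139/4679 + I*√25242)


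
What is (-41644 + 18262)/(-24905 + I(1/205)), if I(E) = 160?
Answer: 23382/24745 ≈ 0.94492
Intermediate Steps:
(-41644 + 18262)/(-24905 + I(1/205)) = (-41644 + 18262)/(-24905 + 160) = -23382/(-24745) = -23382*(-1/24745) = 23382/24745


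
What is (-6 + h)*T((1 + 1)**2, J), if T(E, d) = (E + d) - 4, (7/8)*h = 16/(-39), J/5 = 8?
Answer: -70640/273 ≈ -258.75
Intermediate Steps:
J = 40 (J = 5*8 = 40)
h = -128/273 (h = 8*(16/(-39))/7 = 8*(16*(-1/39))/7 = (8/7)*(-16/39) = -128/273 ≈ -0.46886)
T(E, d) = -4 + E + d
(-6 + h)*T((1 + 1)**2, J) = (-6 - 128/273)*(-4 + (1 + 1)**2 + 40) = -1766*(-4 + 2**2 + 40)/273 = -1766*(-4 + 4 + 40)/273 = -1766/273*40 = -70640/273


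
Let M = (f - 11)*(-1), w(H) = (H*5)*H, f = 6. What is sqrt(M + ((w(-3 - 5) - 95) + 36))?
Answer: sqrt(266) ≈ 16.310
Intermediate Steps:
w(H) = 5*H**2 (w(H) = (5*H)*H = 5*H**2)
M = 5 (M = (6 - 11)*(-1) = -5*(-1) = 5)
sqrt(M + ((w(-3 - 5) - 95) + 36)) = sqrt(5 + ((5*(-3 - 5)**2 - 95) + 36)) = sqrt(5 + ((5*(-8)**2 - 95) + 36)) = sqrt(5 + ((5*64 - 95) + 36)) = sqrt(5 + ((320 - 95) + 36)) = sqrt(5 + (225 + 36)) = sqrt(5 + 261) = sqrt(266)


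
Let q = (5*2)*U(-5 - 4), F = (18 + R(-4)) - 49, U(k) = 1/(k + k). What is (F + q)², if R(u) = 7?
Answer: 48841/81 ≈ 602.98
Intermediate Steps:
U(k) = 1/(2*k)
F = -24 (F = (18 + 7) - 49 = 25 - 49 = -24)
q = -5/9 (q = (5*2)*(1/(2*(-5 - 4))) = 10*((½)/(-9)) = 10*((½)*(-⅑)) = 10*(-1/18) = -5/9 ≈ -0.55556)
(F + q)² = (-24 - 5/9)² = (-221/9)² = 48841/81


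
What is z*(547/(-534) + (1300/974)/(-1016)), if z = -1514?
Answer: 51286432817/33027366 ≈ 1552.8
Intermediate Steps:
z*(547/(-534) + (1300/974)/(-1016)) = -1514*(547/(-534) + (1300/974)/(-1016)) = -1514*(547*(-1/534) + (1300*(1/974))*(-1/1016)) = -1514*(-547/534 + (650/487)*(-1/1016)) = -1514*(-547/534 - 325/247396) = -1514*(-67749581/66054732) = 51286432817/33027366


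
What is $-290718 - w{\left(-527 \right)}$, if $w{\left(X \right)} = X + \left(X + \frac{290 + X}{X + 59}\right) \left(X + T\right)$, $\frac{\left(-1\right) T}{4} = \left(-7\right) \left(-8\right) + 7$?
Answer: $- \frac{109251403}{156} \approx -7.0033 \cdot 10^{5}$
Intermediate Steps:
$T = -252$ ($T = - 4 \left(\left(-7\right) \left(-8\right) + 7\right) = - 4 \left(56 + 7\right) = \left(-4\right) 63 = -252$)
$w{\left(X \right)} = X + \left(-252 + X\right) \left(X + \frac{290 + X}{59 + X}\right)$ ($w{\left(X \right)} = X + \left(X + \frac{290 + X}{X + 59}\right) \left(X - 252\right) = X + \left(X + \frac{290 + X}{59 + X}\right) \left(-252 + X\right) = X + \left(-252 + X\right) \left(X + \frac{290 + X}{59 + X}\right)$)
$-290718 - w{\left(-527 \right)} = -290718 - \frac{-73080 + \left(-527\right)^{3} - -7784317 - 191 \left(-527\right)^{2}}{59 - 527} = -290718 - \frac{-73080 - 146363183 + 7784317 - 53046239}{-468} = -290718 - - \frac{-73080 - 146363183 + 7784317 - 53046239}{468} = -290718 - \left(- \frac{1}{468}\right) \left(-191698185\right) = -290718 - \frac{63899395}{156} = - \frac{109251403}{156}$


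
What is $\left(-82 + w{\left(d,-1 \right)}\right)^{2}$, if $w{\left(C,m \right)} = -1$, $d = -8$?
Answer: $6889$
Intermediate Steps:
$\left(-82 + w{\left(d,-1 \right)}\right)^{2} = \left(-82 - 1\right)^{2} = \left(-83\right)^{2} = 6889$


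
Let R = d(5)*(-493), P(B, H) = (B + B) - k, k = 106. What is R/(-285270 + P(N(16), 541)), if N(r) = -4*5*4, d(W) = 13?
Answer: 6409/285536 ≈ 0.022445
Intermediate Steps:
N(r) = -80 (N(r) = -20*4 = -80)
P(B, H) = -106 + 2*B (P(B, H) = (B + B) - 1*106 = 2*B - 106 = -106 + 2*B)
R = -6409 (R = 13*(-493) = -6409)
R/(-285270 + P(N(16), 541)) = -6409/(-285270 + (-106 + 2*(-80))) = -6409/(-285270 + (-106 - 160)) = -6409/(-285270 - 266) = -6409/(-285536) = -6409*(-1/285536) = 6409/285536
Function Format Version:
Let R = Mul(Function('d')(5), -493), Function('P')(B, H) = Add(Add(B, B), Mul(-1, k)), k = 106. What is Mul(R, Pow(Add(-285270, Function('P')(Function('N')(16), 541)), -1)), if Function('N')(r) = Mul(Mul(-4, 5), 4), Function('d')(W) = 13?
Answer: Rational(6409, 285536) ≈ 0.022445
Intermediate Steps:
Function('N')(r) = -80 (Function('N')(r) = Mul(-20, 4) = -80)
Function('P')(B, H) = Add(-106, Mul(2, B)) (Function('P')(B, H) = Add(Add(B, B), Mul(-1, 106)) = Add(Mul(2, B), -106) = Add(-106, Mul(2, B)))
R = -6409 (R = Mul(13, -493) = -6409)
Mul(R, Pow(Add(-285270, Function('P')(Function('N')(16), 541)), -1)) = Mul(-6409, Pow(Add(-285270, Add(-106, Mul(2, -80))), -1)) = Mul(-6409, Pow(Add(-285270, Add(-106, -160)), -1)) = Mul(-6409, Pow(Add(-285270, -266), -1)) = Mul(-6409, Pow(-285536, -1)) = Mul(-6409, Rational(-1, 285536)) = Rational(6409, 285536)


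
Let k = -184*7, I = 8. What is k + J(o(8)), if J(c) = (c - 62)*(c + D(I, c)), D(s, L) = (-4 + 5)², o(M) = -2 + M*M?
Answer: -1288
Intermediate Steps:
o(M) = -2 + M²
k = -1288
D(s, L) = 1 (D(s, L) = 1² = 1)
J(c) = (1 + c)*(-62 + c) (J(c) = (c - 62)*(c + 1) = (-62 + c)*(1 + c) = (1 + c)*(-62 + c))
k + J(o(8)) = -1288 + (-62 + (-2 + 8²)² - 61*(-2 + 8²)) = -1288 + (-62 + (-2 + 64)² - 61*(-2 + 64)) = -1288 + (-62 + 62² - 61*62) = -1288 + (-62 + 3844 - 3782) = -1288 + 0 = -1288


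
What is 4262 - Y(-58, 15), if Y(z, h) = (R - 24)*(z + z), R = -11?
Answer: 202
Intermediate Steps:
Y(z, h) = -70*z (Y(z, h) = (-11 - 24)*(z + z) = -70*z)
4262 - Y(-58, 15) = 4262 - (-70)*(-58) = 4262 - 1*4060 = 4262 - 4060 = 202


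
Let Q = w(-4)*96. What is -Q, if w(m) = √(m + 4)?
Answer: 0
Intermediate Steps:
w(m) = √(4 + m)
Q = 0 (Q = √(4 - 4)*96 = √0*96 = 0*96 = 0)
-Q = -1*0 = 0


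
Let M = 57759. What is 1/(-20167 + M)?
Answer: 1/37592 ≈ 2.6601e-5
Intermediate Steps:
1/(-20167 + M) = 1/(-20167 + 57759) = 1/37592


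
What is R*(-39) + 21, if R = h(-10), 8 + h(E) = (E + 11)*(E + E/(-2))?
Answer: 528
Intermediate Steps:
h(E) = -8 + E*(11 + E)/2 (h(E) = -8 + (E + 11)*(E + E/(-2)) = -8 + (11 + E)*(E + E*(-½)) = -8 + (11 + E)*(E - E/2) = -8 + (11 + E)*(E/2) = -8 + E*(11 + E)/2)
R = -13 (R = -8 + (½)*(-10)² + (11/2)*(-10) = -8 + (½)*100 - 55 = -8 + 50 - 55 = -13)
R*(-39) + 21 = -13*(-39) + 21 = 507 + 21 = 528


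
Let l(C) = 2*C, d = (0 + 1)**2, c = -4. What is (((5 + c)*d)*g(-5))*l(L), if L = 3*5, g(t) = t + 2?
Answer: -90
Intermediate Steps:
g(t) = 2 + t
L = 15
d = 1 (d = 1**2 = 1)
(((5 + c)*d)*g(-5))*l(L) = (((5 - 4)*1)*(2 - 5))*(2*15) = ((1*1)*(-3))*30 = (1*(-3))*30 = -3*30 = -90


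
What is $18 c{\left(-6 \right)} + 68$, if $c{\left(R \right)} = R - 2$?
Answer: $-76$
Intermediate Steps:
$c{\left(R \right)} = -2 + R$ ($c{\left(R \right)} = R - 2 = -2 + R$)
$18 c{\left(-6 \right)} + 68 = 18 \left(-2 - 6\right) + 68 = 18 \left(-8\right) + 68 = -144 + 68 = -76$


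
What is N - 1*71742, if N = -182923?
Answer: -254665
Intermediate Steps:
N - 1*71742 = -182923 - 1*71742 = -182923 - 71742 = -254665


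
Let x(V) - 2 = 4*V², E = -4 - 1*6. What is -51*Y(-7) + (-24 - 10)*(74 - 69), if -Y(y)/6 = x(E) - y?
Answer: 124984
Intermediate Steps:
E = -10 (E = -4 - 6 = -10)
x(V) = 2 + 4*V²
Y(y) = -2412 + 6*y (Y(y) = -6*((2 + 4*(-10)²) - y) = -6*((2 + 4*100) - y) = -6*((2 + 400) - y) = -6*(402 - y) = -2412 + 6*y)
-51*Y(-7) + (-24 - 10)*(74 - 69) = -51*(-2412 + 6*(-7)) + (-24 - 10)*(74 - 69) = -51*(-2412 - 42) - 34*5 = -51*(-2454) - 170 = 125154 - 170 = 124984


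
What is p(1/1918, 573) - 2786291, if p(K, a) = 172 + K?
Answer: -5343776241/1918 ≈ -2.7861e+6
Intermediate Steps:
p(1/1918, 573) - 2786291 = (172 + 1/1918) - 2786291 = 329897/1918 - 2786291 = -5343776241/1918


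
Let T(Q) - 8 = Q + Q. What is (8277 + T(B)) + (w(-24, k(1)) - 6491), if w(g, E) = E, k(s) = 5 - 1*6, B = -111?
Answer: 1571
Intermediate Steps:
k(s) = -1 (k(s) = 5 - 6 = -1)
T(Q) = 8 + 2*Q (T(Q) = 8 + (Q + Q) = 8 + 2*Q)
(8277 + T(B)) + (w(-24, k(1)) - 6491) = (8277 + (8 + 2*(-111))) + (-1 - 6491) = (8277 + (8 - 222)) - 6492 = (8277 - 214) - 6492 = 8063 - 6492 = 1571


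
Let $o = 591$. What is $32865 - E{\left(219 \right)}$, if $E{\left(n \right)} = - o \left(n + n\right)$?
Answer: $291723$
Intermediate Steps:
$E{\left(n \right)} = - 1182 n$ ($E{\left(n \right)} = - 591 \left(n + n\right) = - 591 \cdot 2 n = - 1182 n$)
$32865 - E{\left(219 \right)} = 32865 - \left(-1182\right) 219 = 32865 - -258858 = 32865 + 258858 = 291723$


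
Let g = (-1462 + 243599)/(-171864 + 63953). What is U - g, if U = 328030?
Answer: 35398287467/107911 ≈ 3.2803e+5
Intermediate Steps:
g = -242137/107911 (g = 242137/(-107911) = 242137*(-1/107911) = -242137/107911 ≈ -2.2439)
U - g = 328030 - 1*(-242137/107911) = 328030 + 242137/107911 = 35398287467/107911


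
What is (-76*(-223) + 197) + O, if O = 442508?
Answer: 459653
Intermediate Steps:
(-76*(-223) + 197) + O = (-76*(-223) + 197) + 442508 = (16948 + 197) + 442508 = 17145 + 442508 = 459653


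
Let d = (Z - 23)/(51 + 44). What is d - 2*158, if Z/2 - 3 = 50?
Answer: -29937/95 ≈ -315.13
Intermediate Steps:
Z = 106 (Z = 6 + 2*50 = 6 + 100 = 106)
d = 83/95 (d = (106 - 23)/(51 + 44) = 83/95 ≈ 0.87368)
d - 2*158 = 83/95 - 2*158 = 83/95 - 316 = -29937/95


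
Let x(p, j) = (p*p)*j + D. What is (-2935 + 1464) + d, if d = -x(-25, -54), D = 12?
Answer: 32267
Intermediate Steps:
x(p, j) = 12 + j*p**2 (x(p, j) = (p*p)*j + 12 = p**2*j + 12 = j*p**2 + 12 = 12 + j*p**2)
d = 33738 (d = -(12 - 54*(-25)**2) = -(12 - 54*625) = -(12 - 33750) = -1*(-33738) = 33738)
(-2935 + 1464) + d = (-2935 + 1464) + 33738 = -1471 + 33738 = 32267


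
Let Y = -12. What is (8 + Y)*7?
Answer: -28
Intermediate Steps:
(8 + Y)*7 = (8 - 12)*7 = -4*7 = -28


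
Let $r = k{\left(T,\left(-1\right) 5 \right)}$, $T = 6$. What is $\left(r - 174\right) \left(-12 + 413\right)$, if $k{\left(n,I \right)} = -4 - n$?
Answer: $-73784$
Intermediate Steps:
$r = -10$ ($r = -4 - 6 = -10$)
$\left(r - 174\right) \left(-12 + 413\right) = \left(-10 - 174\right) \left(-12 + 413\right) = \left(-184\right) 401 = -73784$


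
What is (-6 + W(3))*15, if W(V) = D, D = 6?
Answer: 0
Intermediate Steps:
W(V) = 6
(-6 + W(3))*15 = (-6 + 6)*15 = 0*15 = 0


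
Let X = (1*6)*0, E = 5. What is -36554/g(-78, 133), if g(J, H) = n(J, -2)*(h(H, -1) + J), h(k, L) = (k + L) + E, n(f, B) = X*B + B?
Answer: 18277/59 ≈ 309.78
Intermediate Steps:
X = 0 (X = 6*0 = 0)
n(f, B) = B (n(f, B) = 0*B + B = 0 + B = B)
h(k, L) = 5 + L + k (h(k, L) = (k + L) + 5 = (L + k) + 5 = 5 + L + k)
g(J, H) = -8 - 2*H - 2*J (g(J, H) = -2*((5 - 1 + H) + J) = -2*((4 + H) + J) = -2*(4 + H + J) = -8 - 2*H - 2*J)
-36554/g(-78, 133) = -36554/(-8 - 2*133 - 2*(-78)) = -36554/(-8 - 266 + 156) = -36554/(-118) = -36554*(-1/118) = 18277/59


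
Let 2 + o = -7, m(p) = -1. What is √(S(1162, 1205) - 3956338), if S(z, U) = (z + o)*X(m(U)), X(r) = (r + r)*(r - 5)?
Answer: I*√3942502 ≈ 1985.6*I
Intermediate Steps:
X(r) = 2*r*(-5 + r) (X(r) = (2*r)*(-5 + r) = 2*r*(-5 + r))
o = -9 (o = -2 - 7 = -9)
S(z, U) = -108 + 12*z (S(z, U) = (z - 9)*(2*(-1)*(-5 - 1)) = (-9 + z)*(2*(-1)*(-6)) = (-9 + z)*12 = -108 + 12*z)
√(S(1162, 1205) - 3956338) = √((-108 + 12*1162) - 3956338) = √((-108 + 13944) - 3956338) = √(13836 - 3956338) = √(-3942502) = I*√3942502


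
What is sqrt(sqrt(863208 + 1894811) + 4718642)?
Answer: sqrt(4718642 + sqrt(2758019)) ≈ 2172.6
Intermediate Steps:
sqrt(sqrt(863208 + 1894811) + 4718642) = sqrt(sqrt(2758019) + 4718642) = sqrt(4718642 + sqrt(2758019))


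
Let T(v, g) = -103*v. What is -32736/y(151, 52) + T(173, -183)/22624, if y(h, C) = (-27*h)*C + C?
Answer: -189759589/299700128 ≈ -0.63316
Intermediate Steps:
y(h, C) = C - 27*C*h (y(h, C) = -27*C*h + C = C - 27*C*h)
-32736/y(151, 52) + T(173, -183)/22624 = -32736*1/(52*(1 - 27*151)) - 103*173/22624 = -32736*1/(52*(1 - 4077)) - 17819*1/22624 = -32736/(52*(-4076)) - 17819/22624 = -32736/(-211952) - 17819/22624 = -32736*(-1/211952) - 17819/22624 = 2046/13247 - 17819/22624 = -189759589/299700128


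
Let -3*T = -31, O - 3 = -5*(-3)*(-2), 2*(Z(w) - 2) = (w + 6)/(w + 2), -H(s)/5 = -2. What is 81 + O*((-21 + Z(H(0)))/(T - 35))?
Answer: 4509/74 ≈ 60.932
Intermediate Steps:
H(s) = 10 (H(s) = -5*(-2) = 10)
Z(w) = 2 + (6 + w)/(2*(2 + w)) (Z(w) = 2 + ((w + 6)/(w + 2))/2 = 2 + ((6 + w)/(2 + w))/2 = 2 + (6 + w)/(2*(2 + w)))
O = -27 (O = 3 - 5*(-3)*(-2) = 3 + 15*(-2) = 3 - 30 = -27)
T = 31/3 (T = -⅓*(-31) = 31/3 ≈ 10.333)
81 + O*((-21 + Z(H(0)))/(T - 35)) = 81 - 27*(-21 + (14 + 5*10)/(2*(2 + 10)))/(31/3 - 35) = 81 - 27*(-21 + (½)*(14 + 50)/12)/(-74/3) = 81 - 27*(-21 + (½)*(1/12)*64)*(-3)/74 = 81 - 27*(-21 + 8/3)*(-3)/74 = 81 - (-495)*(-3)/74 = 81 - 27*55/74 = 81 - 1485/74 = 4509/74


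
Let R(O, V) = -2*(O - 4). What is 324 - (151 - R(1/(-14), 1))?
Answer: 1268/7 ≈ 181.14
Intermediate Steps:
R(O, V) = 8 - 2*O (R(O, V) = -2*(-4 + O) = 8 - 2*O)
324 - (151 - R(1/(-14), 1)) = 324 - (151 - (8 - 2/(-14))) = 324 - (151 - (8 - 2*(-1/14))) = 324 - (151 - (8 + ⅐)) = 324 - (151 - 1*57/7) = 324 - (151 - 57/7) = 324 - 1*1000/7 = 324 - 1000/7 = 1268/7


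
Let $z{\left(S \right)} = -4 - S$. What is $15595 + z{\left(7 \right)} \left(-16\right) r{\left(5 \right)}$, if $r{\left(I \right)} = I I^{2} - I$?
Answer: $36715$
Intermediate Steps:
$r{\left(I \right)} = I^{3} - I$
$15595 + z{\left(7 \right)} \left(-16\right) r{\left(5 \right)} = 15595 + \left(-4 - 7\right) \left(-16\right) \left(5^{3} - 5\right) = 15595 + \left(-4 - 7\right) \left(-16\right) \left(125 - 5\right) = 15595 + \left(-11\right) \left(-16\right) 120 = 15595 + 176 \cdot 120 = 15595 + 21120 = 36715$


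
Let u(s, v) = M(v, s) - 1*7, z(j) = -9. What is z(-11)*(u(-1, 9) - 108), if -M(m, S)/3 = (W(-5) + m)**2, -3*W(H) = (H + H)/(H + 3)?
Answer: 2487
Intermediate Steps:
W(H) = -2*H/(3*(3 + H)) (W(H) = -(H + H)/(3*(H + 3)) = -2*H/(3*(3 + H)))
M(m, S) = -3*(-5/3 + m)**2 (M(m, S) = -3*(-2*(-5)/(9 + 3*(-5)) + m)**2 = -3*(-2*(-5)/(9 - 15) + m)**2 = -3*(-2*(-5)/(-6) + m)**2 = -3*(-2*(-5)*(-1/6) + m)**2 = -3*(-5/3 + m)**2)
u(s, v) = -7 - (-5 + 3*v)**2/3 (u(s, v) = -(-5 + 3*v)**2/3 - 1*7 = -(-5 + 3*v)**2/3 - 7 = -7 - (-5 + 3*v)**2/3)
z(-11)*(u(-1, 9) - 108) = -9*((-7 - (-5 + 3*9)**2/3) - 108) = -9*((-7 - (-5 + 27)**2/3) - 108) = -9*((-7 - 1/3*22**2) - 108) = -9*((-7 - 1/3*484) - 108) = -9*((-7 - 484/3) - 108) = -9*(-505/3 - 108) = -9*(-829/3) = 2487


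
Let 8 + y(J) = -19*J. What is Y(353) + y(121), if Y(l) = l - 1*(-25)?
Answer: -1929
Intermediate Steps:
y(J) = -8 - 19*J
Y(l) = 25 + l (Y(l) = l + 25 = 25 + l)
Y(353) + y(121) = (25 + 353) + (-8 - 19*121) = 378 + (-8 - 2299) = 378 - 2307 = -1929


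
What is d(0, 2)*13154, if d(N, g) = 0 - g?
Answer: -26308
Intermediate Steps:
d(N, g) = -g
d(0, 2)*13154 = -1*2*13154 = -2*13154 = -26308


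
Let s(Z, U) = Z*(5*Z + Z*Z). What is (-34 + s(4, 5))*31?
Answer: 3410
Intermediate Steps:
s(Z, U) = Z*(Z**2 + 5*Z) (s(Z, U) = Z*(5*Z + Z**2) = Z*(Z**2 + 5*Z))
(-34 + s(4, 5))*31 = (-34 + 4**2*(5 + 4))*31 = (-34 + 16*9)*31 = (-34 + 144)*31 = 110*31 = 3410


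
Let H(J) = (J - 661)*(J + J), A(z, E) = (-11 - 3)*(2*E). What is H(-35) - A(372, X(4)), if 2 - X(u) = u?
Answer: 48664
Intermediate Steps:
X(u) = 2 - u
A(z, E) = -28*E
H(J) = 2*J*(-661 + J) (H(J) = (-661 + J)*(2*J) = 2*J*(-661 + J))
H(-35) - A(372, X(4)) = 2*(-35)*(-661 - 35) - (-28)*(2 - 1*4) = 2*(-35)*(-696) - (-28)*(2 - 4) = 48720 - (-28)*(-2) = 48720 - 1*56 = 48720 - 56 = 48664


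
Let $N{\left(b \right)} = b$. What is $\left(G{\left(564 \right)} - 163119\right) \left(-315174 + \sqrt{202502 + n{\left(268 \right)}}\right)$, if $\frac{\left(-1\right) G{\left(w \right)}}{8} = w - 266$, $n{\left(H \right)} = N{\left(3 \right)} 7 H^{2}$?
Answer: $52162242522 - 165503 \sqrt{1710806} \approx 5.1946 \cdot 10^{10}$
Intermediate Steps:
$n{\left(H \right)} = 21 H^{2}$ ($n{\left(H \right)} = 3 \cdot 7 H^{2} = 21 H^{2}$)
$G{\left(w \right)} = 2128 - 8 w$ ($G{\left(w \right)} = - 8 \left(w - 266\right) = - 8 \left(-266 + w\right) = 2128 - 8 w$)
$\left(G{\left(564 \right)} - 163119\right) \left(-315174 + \sqrt{202502 + n{\left(268 \right)}}\right) = \left(\left(2128 - 4512\right) - 163119\right) \left(-315174 + \sqrt{202502 + 21 \cdot 268^{2}}\right) = \left(\left(2128 - 4512\right) - 163119\right) \left(-315174 + \sqrt{202502 + 21 \cdot 71824}\right) = \left(-2384 - 163119\right) \left(-315174 + \sqrt{202502 + 1508304}\right) = - 165503 \left(-315174 + \sqrt{1710806}\right) = 52162242522 - 165503 \sqrt{1710806}$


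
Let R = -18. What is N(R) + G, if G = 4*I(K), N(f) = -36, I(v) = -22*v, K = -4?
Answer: 316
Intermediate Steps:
G = 352 (G = 4*(-22*(-4)) = 4*88 = 352)
N(R) + G = -36 + 352 = 316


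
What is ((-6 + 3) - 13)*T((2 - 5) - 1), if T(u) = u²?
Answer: -256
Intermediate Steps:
((-6 + 3) - 13)*T((2 - 5) - 1) = ((-6 + 3) - 13)*((2 - 5) - 1)² = (-3 - 13)*(-3 - 1)² = -16*(-4)² = -16*16 = -256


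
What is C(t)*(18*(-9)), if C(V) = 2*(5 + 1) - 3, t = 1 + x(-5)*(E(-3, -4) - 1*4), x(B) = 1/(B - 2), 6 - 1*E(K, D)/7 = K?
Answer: -1458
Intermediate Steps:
E(K, D) = 42 - 7*K
x(B) = 1/(-2 + B)
t = -52/7 (t = 1 + ((42 - 7*(-3)) - 1*4)/(-2 - 5) = 1 + ((42 + 21) - 4)/(-7) = 1 - (63 - 4)/7 = 1 - ⅐*59 = 1 - 59/7 = -52/7 ≈ -7.4286)
C(V) = 9 (C(V) = 2*6 - 3 = 12 - 3 = 9)
C(t)*(18*(-9)) = 9*(18*(-9)) = 9*(-162) = -1458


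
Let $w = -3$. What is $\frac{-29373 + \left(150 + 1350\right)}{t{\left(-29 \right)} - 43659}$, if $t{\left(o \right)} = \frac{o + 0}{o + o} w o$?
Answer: $\frac{18582}{29077} \approx 0.63906$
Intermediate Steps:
$t{\left(o \right)} = - \frac{3 o}{2}$ ($t{\left(o \right)} = \frac{o + 0}{o + o} \left(-3\right) o = \frac{o}{2 o} \left(-3\right) o = o \frac{1}{2 o} \left(-3\right) o = \frac{1}{2} \left(-3\right) o = - \frac{3 o}{2}$)
$\frac{-29373 + \left(150 + 1350\right)}{t{\left(-29 \right)} - 43659} = \frac{-29373 + \left(150 + 1350\right)}{\left(- \frac{3}{2}\right) \left(-29\right) - 43659} = \frac{-29373 + 1500}{\frac{87}{2} - 43659} = - \frac{27873}{- \frac{87231}{2}} = \left(-27873\right) \left(- \frac{2}{87231}\right) = \frac{18582}{29077}$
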